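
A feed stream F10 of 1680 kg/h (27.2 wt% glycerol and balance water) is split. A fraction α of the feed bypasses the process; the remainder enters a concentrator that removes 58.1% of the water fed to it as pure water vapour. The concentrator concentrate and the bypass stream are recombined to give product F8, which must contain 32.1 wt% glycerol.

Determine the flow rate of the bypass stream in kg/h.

All 1680×0.272 = 456.96 kg/h of glycerol reaches F8, so F8 = 456.96/0.321 = 1423.6 kg/h and vapour = 256.45 kg/h.
The evaporator receives (1−α)·1680 of feed at 0.728 water and removes 0.581 of that water:
0.581×0.728×(1−α)×1680 = 256.45
(1−α) = 256.45/710.59 = 0.3609;  α = 0.6391.
Bypass flow = 0.6391×1680 = 1073.7 kg/h.

1074 kg/h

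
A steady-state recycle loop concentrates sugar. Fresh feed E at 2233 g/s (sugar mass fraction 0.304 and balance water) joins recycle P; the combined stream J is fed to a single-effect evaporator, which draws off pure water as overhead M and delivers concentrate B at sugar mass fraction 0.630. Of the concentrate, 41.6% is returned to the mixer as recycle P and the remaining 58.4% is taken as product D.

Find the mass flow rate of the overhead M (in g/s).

Overall sugar balance (none leaves overhead): sugar in fresh feed = sugar in product, i.e. 2233×0.304 = (1−0.416)·B·0.630.
B = 678.83/(0.630×0.584) = 1845.1 g/s.
Recycle P = 0.416×1845.1 = 767.54 g/s.
Combined feed J = 2233 + 767.54 = 3000.5 g/s.
Overhead M = J − B = 3000.5 − 1845.1 = 1155.5 g/s.

1155 g/s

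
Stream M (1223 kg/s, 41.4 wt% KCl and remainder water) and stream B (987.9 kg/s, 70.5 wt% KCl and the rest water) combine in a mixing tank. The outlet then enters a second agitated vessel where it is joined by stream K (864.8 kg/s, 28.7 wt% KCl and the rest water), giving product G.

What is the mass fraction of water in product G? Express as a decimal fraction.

Overall, product flow = 3075.7 kg/s.
water in = 1223×0.586 + 987.9×0.295 + 864.8×0.713 = 1624.7 kg/s.
water fraction in G = 0.528.

0.528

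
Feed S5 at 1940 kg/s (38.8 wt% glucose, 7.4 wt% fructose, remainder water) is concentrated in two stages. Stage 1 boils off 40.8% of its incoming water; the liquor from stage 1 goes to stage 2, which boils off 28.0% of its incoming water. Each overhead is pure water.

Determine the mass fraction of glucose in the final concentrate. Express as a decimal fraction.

0.561

water in feed = 1940×0.538 = 1043.7 kg/s.
After stage 1: water left = (1−0.408)×1043.7 = 617.88; stream total = 1514.2 kg/s.
After stage 2: water left = (1−0.280)×617.88 = 444.88; final concentrate = 1341.2 kg/s.
glucose fraction = 752.72/1341.2 = 0.561.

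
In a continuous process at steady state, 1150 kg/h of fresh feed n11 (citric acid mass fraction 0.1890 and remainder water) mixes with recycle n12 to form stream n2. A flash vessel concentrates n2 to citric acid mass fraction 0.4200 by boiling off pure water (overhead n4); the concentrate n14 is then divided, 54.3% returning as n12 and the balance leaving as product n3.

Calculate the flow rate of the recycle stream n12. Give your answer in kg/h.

Overall citric acid balance (none leaves overhead): citric acid in fresh feed = citric acid in product, i.e. 1150×0.189 = (1−0.543)·n14·0.420.
n14 = 217.35/(0.420×0.457) = 1132.4 kg/h.
Recycle n12 = 0.543×1132.4 = 614.89 kg/h.

614.9 kg/h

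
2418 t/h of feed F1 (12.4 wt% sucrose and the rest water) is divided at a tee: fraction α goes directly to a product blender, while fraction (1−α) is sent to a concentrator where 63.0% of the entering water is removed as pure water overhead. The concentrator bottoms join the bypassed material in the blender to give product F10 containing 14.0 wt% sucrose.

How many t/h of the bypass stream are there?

All 2418×0.124 = 299.83 t/h of sucrose reaches F10, so F10 = 299.83/0.140 = 2141.7 t/h and vapour = 276.34 t/h.
The evaporator receives (1−α)·2418 of feed at 0.876 water and removes 0.630 of that water:
0.630×0.876×(1−α)×2418 = 276.34
(1−α) = 276.34/1334.4 = 0.2071;  α = 0.7929.
Bypass flow = 0.7929×2418 = 1917.3 t/h.

1917 t/h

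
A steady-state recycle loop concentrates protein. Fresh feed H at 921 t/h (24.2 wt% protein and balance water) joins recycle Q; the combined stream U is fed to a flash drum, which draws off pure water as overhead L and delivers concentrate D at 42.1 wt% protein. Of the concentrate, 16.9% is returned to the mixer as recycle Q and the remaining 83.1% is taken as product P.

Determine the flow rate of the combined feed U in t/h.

Overall protein balance (none leaves overhead): protein in fresh feed = protein in product, i.e. 921×0.242 = (1−0.169)·D·0.421.
D = 222.88/(0.421×0.831) = 637.08 t/h.
Recycle Q = 0.169×637.08 = 107.67 t/h.
Combined feed U = 921 + 107.67 = 1028.7 t/h.

1029 t/h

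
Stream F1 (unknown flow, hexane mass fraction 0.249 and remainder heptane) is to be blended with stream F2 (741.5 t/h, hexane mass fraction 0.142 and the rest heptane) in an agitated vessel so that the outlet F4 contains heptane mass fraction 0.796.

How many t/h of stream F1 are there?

Let F1 be the unknown flow. Total out = 741.5 + F1.
heptane balance: 636.21 + 0.751·F1 = 0.796·(741.5 + F1)
(0.751 − 0.796)·F1 = 0.796×741.5 − 636.21 = -45.973
F1 = -45.973 / -0.045 = 1021.6 t/h

1022 t/h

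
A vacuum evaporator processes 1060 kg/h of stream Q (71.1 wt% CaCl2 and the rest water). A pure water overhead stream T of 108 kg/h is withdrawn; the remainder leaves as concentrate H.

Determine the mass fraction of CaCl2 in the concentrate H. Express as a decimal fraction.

0.792

CaCl2 is not removed: 1060×0.711 = 753.66 kg/h of CaCl2 enters H.
Concentrate = 1060 − 108 = 952 kg/h.
Mass fraction = 753.66/952 = 0.792.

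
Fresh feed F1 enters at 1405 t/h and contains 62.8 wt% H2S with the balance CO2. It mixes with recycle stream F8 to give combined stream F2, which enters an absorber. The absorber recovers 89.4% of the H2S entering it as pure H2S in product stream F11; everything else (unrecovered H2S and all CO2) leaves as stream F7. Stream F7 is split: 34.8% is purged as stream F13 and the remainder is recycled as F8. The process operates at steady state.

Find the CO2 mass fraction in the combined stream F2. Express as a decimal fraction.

0.613

CO2 enters only via F1 and leaves only via the purge: 1405×0.372 = 0.348×(CO2 in F7), and the absorber passes all CO2, so CO2 in F2 = CO2 in F7 = 1501.9 t/h.
H2S in F2: m_A = 1405×0.628 + (1−0.348)·(1−0.894)·m_A, so m_A = 882.34/0.9309 = 947.85 t/h.
F2 = 947.85 + 1501.9 = 2449.7 t/h.
CO2 fraction in F2 = 1501.9/2449.7 = 0.613.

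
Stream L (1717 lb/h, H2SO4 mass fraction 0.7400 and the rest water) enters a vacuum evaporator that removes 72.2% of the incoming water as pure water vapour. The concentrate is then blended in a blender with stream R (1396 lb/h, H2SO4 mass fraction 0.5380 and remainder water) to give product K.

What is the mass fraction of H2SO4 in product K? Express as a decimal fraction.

Vapour removed = 0.722×0.260×1717 = 322.32 lb/h; concentrate = 1394.7 lb/h.
H2SO4 reaching the mixer = 1270.6 (from concentrate) + 1396×0.538 = 2021.6 lb/h.
Product flow = 1394.7 + 1396 = 2790.7 lb/h; H2SO4 fraction = 0.7244.

0.7244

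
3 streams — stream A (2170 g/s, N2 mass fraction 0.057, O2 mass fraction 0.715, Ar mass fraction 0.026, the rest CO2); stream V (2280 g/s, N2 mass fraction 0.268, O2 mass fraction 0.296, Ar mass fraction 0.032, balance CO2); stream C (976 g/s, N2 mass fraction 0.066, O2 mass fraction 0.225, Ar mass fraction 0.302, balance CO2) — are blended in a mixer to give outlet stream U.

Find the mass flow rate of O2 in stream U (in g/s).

O2 out = O2 in = 2170×0.715 + 2280×0.296 + 976×0.225 = 2446 g/s.

2446 g/s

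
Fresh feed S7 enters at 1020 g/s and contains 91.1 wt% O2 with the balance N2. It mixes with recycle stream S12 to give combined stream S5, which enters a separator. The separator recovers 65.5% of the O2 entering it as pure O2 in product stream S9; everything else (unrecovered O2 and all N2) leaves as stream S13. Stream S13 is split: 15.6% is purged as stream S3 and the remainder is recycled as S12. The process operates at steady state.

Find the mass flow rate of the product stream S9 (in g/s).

858.7 g/s

O2 in S5: m_A = 1020×0.911 + (1−0.156)·(1−0.655)·m_A, so m_A = 929.22/0.7088 = 1310.9 g/s.
Product S9 = 0.655×1310.9 = 858.67 g/s.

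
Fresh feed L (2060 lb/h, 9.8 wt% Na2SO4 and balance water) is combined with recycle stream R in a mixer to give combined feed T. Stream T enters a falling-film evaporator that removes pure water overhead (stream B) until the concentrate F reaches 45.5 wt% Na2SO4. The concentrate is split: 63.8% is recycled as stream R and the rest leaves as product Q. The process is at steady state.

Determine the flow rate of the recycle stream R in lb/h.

782 lb/h

Overall Na2SO4 balance (none leaves overhead): Na2SO4 in fresh feed = Na2SO4 in product, i.e. 2060×0.098 = (1−0.638)·F·0.455.
F = 201.88/(0.455×0.362) = 1225.7 lb/h.
Recycle R = 0.638×1225.7 = 781.98 lb/h.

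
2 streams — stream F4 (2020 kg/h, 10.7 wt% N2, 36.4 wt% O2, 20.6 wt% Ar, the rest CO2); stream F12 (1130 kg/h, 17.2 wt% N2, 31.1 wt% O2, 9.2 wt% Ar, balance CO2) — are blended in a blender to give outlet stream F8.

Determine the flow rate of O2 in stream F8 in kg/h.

O2 out = O2 in = 2020×0.364 + 1130×0.311 = 1086.7 kg/h.

1087 kg/h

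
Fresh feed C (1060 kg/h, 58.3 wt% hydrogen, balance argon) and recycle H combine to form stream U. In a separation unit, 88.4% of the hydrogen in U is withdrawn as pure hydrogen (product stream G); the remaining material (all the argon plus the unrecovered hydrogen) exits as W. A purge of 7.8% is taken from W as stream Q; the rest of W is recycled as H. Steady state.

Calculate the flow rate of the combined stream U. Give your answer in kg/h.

6359 kg/h

argon enters only via C and leaves only via the purge: 1060×0.417 = 0.078×(argon in W), and the separation unit passes all argon, so argon in U = argon in W = 5666.9 kg/h.
hydrogen in U: m_A = 1060×0.583 + (1−0.078)·(1−0.884)·m_A, so m_A = 617.98/0.8930 = 691.99 kg/h.
U = 691.99 + 5666.9 = 6358.9 kg/h.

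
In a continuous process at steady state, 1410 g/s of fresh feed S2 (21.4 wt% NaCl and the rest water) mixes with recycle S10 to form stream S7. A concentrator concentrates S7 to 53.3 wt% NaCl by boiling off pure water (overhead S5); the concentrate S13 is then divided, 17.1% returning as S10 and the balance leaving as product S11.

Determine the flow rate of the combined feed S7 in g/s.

1527 g/s

Overall NaCl balance (none leaves overhead): NaCl in fresh feed = NaCl in product, i.e. 1410×0.214 = (1−0.171)·S13·0.533.
S13 = 301.74/(0.533×0.829) = 682.89 g/s.
Recycle S10 = 0.171×682.89 = 116.77 g/s.
Combined feed S7 = 1410 + 116.77 = 1526.8 g/s.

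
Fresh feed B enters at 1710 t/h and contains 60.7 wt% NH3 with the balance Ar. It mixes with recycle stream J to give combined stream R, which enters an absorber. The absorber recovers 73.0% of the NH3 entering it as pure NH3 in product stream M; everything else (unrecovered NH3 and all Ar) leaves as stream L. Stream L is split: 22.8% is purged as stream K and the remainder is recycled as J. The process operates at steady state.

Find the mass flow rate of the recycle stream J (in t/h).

2549 t/h

Ar enters only via B and leaves only via the purge: 1710×0.393 = 0.228×(Ar in L), and the absorber passes all Ar, so Ar in R = Ar in L = 2947.5 t/h.
NH3 in R: m_A = 1710×0.607 + (1−0.228)·(1−0.730)·m_A, so m_A = 1038/0.7916 = 1311.3 t/h.
L = (1−0.730)×1311.3 + 2947.5 = 3301.6 t/h.
Recycle J = (1−0.228)×3301.6 = 2548.8 t/h.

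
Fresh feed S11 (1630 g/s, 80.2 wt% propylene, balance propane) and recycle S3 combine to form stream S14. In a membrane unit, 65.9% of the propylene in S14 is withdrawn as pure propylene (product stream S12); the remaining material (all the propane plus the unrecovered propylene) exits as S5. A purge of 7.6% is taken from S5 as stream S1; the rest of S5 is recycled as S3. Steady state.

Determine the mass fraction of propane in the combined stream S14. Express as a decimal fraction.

0.690

propane enters only via S11 and leaves only via the purge: 1630×0.198 = 0.076×(propane in S5), and the membrane unit passes all propane, so propane in S14 = propane in S5 = 4246.6 g/s.
propylene in S14: m_A = 1630×0.802 + (1−0.076)·(1−0.659)·m_A, so m_A = 1307.3/0.6849 = 1908.6 g/s.
S14 = 1908.6 + 4246.6 = 6155.2 g/s.
propane fraction in S14 = 4246.6/6155.2 = 0.690.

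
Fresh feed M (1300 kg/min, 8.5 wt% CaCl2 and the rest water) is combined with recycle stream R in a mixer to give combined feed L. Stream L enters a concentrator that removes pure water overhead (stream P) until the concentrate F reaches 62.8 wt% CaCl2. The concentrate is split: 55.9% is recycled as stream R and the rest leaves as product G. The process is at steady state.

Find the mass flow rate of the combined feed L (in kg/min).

Overall CaCl2 balance (none leaves overhead): CaCl2 in fresh feed = CaCl2 in product, i.e. 1300×0.085 = (1−0.559)·F·0.628.
F = 110.5/(0.628×0.441) = 398.99 kg/min.
Recycle R = 0.559×398.99 = 223.04 kg/min.
Combined feed L = 1300 + 223.04 = 1523 kg/min.

1523 kg/min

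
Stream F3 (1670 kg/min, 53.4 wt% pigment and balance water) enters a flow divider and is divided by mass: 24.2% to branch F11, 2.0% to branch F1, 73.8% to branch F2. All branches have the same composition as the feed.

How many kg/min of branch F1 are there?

Branch F1 flow = 0.020×1670 = 33.4 kg/min.

33.4 kg/min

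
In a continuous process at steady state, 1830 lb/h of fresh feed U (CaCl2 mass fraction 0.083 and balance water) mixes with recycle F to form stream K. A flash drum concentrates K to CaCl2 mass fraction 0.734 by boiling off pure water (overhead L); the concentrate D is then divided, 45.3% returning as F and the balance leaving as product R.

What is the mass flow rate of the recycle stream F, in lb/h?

171.4 lb/h

Overall CaCl2 balance (none leaves overhead): CaCl2 in fresh feed = CaCl2 in product, i.e. 1830×0.083 = (1−0.453)·D·0.734.
D = 151.89/(0.734×0.547) = 378.31 lb/h.
Recycle F = 0.453×378.31 = 171.37 lb/h.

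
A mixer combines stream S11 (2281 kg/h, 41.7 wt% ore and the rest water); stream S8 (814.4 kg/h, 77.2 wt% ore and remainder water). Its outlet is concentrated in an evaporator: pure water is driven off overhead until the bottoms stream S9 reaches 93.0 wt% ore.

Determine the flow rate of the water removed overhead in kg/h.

ore entering = 2281×0.417 + 814.4×0.772 = 1579.9 kg/h.
All ore reports to S9, so S9 = 1579.9/0.930 = 1698.8 kg/h.
Total feed = 3095.4 kg/h; overhead = 3095.4 − 1698.8 = 1396.6 kg/h.

1397 kg/h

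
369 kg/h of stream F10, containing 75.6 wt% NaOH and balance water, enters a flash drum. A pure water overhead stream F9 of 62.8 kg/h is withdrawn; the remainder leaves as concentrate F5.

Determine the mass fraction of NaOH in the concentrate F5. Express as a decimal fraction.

NaOH is not removed: 369×0.756 = 278.96 kg/h of NaOH enters F5.
Concentrate = 369 − 62.8 = 306.2 kg/h.
Mass fraction = 278.96/306.2 = 0.9111.

0.9111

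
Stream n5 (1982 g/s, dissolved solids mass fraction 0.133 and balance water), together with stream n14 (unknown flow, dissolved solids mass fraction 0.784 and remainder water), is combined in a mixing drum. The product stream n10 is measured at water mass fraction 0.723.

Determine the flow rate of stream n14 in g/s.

Let n14 be the unknown flow. Total out = 1982 + n14.
water balance: 1718.4 + 0.216·n14 = 0.723·(1982 + n14)
(0.216 − 0.723)·n14 = 0.723×1982 − 1718.4 = -285.41
n14 = -285.41 / -0.507 = 562.93 g/s

562.9 g/s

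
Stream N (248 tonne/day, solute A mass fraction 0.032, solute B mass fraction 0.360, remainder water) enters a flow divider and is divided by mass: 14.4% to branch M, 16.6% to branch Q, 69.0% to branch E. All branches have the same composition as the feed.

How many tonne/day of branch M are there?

Branch M flow = 0.144×248 = 35.712 tonne/day.

35.71 tonne/day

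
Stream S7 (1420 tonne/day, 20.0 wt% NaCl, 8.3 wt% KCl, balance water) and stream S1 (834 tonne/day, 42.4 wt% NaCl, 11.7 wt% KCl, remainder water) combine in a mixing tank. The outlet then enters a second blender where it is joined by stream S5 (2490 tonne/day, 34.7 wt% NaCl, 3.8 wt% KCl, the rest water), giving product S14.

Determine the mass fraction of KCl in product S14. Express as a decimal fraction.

Overall, product flow = 4744 tonne/day.
KCl in = 1420×0.083 + 834×0.117 + 2490×0.038 = 310.06 tonne/day.
KCl fraction in S14 = 0.0654.

0.0654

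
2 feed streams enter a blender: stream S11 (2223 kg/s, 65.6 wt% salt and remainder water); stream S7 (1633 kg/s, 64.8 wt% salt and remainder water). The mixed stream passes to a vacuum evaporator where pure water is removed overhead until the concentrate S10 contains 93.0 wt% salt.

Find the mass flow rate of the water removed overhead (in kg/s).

salt entering = 2223×0.656 + 1633×0.648 = 2516.5 kg/s.
All salt reports to S10, so S10 = 2516.5/0.930 = 2705.9 kg/s.
Total feed = 3856 kg/s; overhead = 3856 − 2705.9 = 1150.1 kg/s.

1150 kg/s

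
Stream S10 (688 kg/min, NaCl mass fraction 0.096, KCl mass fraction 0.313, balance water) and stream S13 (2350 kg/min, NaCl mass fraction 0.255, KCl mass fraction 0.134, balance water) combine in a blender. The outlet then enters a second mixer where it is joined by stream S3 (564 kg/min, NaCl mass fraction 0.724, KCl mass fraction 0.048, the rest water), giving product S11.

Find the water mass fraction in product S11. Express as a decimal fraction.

0.547

Overall, product flow = 3602 kg/min.
water in = 688×0.591 + 2350×0.611 + 564×0.228 = 1971 kg/min.
water fraction in S11 = 0.547.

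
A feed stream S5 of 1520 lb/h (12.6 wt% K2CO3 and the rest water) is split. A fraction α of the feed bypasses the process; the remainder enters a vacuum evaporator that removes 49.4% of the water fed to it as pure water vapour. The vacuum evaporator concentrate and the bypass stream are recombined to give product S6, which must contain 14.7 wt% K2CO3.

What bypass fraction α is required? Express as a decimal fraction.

0.669

All 1520×0.126 = 191.52 lb/h of K2CO3 reaches S6, so S6 = 191.52/0.147 = 1302.9 lb/h and vapour = 217.14 lb/h.
The evaporator receives (1−α)·1520 of feed at 0.874 water and removes 0.494 of that water:
0.494×0.874×(1−α)×1520 = 217.14
(1−α) = 217.14/656.27 = 0.3309;  α = 0.6691.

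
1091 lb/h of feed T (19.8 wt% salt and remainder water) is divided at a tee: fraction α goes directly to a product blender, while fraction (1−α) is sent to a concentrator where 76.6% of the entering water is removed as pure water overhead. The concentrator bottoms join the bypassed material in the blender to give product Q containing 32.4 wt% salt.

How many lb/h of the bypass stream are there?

All 1091×0.198 = 216.02 lb/h of salt reaches Q, so Q = 216.02/0.324 = 666.72 lb/h and vapour = 424.28 lb/h.
The evaporator receives (1−α)·1091 of feed at 0.802 water and removes 0.766 of that water:
0.766×0.802×(1−α)×1091 = 424.28
(1−α) = 424.28/670.24 = 0.6330;  α = 0.3670.
Bypass flow = 0.3670×1091 = 400.37 lb/h.

400.4 lb/h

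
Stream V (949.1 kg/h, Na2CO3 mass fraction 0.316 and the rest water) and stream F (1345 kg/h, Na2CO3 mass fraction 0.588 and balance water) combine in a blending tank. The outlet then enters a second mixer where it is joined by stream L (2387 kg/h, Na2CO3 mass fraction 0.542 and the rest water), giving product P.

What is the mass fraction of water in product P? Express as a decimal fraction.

0.491

Overall, product flow = 4681.1 kg/h.
water in = 949.1×0.684 + 1345×0.412 + 2387×0.458 = 2296.6 kg/h.
water fraction in P = 0.491.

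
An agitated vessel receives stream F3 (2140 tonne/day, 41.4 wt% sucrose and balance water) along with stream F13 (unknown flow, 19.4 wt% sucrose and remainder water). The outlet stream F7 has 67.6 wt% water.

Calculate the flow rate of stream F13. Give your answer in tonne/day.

1482 tonne/day

Let F13 be the unknown flow. Total out = 2140 + F13.
water balance: 1254 + 0.806·F13 = 0.676·(2140 + F13)
(0.806 − 0.676)·F13 = 0.676×2140 − 1254 = 192.6
F13 = 192.6 / 0.130 = 1481.5 tonne/day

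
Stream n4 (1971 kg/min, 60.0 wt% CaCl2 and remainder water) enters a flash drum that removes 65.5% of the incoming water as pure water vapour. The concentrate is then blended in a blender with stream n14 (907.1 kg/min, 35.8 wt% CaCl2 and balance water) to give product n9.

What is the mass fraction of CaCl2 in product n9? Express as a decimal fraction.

0.638

Vapour removed = 0.655×0.400×1971 = 516.4 kg/min; concentrate = 1454.6 kg/min.
CaCl2 reaching the mixer = 1182.6 (from concentrate) + 907.1×0.358 = 1507.3 kg/min.
Product flow = 1454.6 + 907.1 = 2361.7 kg/min; CaCl2 fraction = 0.638.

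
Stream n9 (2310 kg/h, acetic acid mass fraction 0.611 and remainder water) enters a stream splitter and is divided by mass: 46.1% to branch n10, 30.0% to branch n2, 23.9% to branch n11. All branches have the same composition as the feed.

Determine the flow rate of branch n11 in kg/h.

552.1 kg/h

Branch n11 flow = 0.239×2310 = 552.09 kg/h.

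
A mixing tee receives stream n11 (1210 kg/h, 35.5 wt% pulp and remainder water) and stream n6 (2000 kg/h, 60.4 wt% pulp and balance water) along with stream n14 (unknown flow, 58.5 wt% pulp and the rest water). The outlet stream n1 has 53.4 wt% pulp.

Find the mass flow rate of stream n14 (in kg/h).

1502 kg/h

Let n14 be the unknown flow. Total out = 3210 + n14.
pulp balance: 1637.5 + 0.585·n14 = 0.534·(3210 + n14)
(0.585 − 0.534)·n14 = 0.534×3210 − 1637.5 = 76.59
n14 = 76.59 / 0.051 = 1501.8 kg/h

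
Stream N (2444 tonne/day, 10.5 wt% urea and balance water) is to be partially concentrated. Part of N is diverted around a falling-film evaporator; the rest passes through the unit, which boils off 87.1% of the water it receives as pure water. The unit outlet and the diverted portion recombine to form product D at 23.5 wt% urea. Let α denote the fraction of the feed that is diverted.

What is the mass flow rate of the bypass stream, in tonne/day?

709.7 tonne/day

All 2444×0.105 = 256.62 tonne/day of urea reaches D, so D = 256.62/0.235 = 1092 tonne/day and vapour = 1352 tonne/day.
The evaporator receives (1−α)·2444 of feed at 0.895 water and removes 0.871 of that water:
0.871×0.895×(1−α)×2444 = 1352
(1−α) = 1352/1905.2 = 0.7096;  α = 0.2904.
Bypass flow = 0.2904×2444 = 709.65 tonne/day.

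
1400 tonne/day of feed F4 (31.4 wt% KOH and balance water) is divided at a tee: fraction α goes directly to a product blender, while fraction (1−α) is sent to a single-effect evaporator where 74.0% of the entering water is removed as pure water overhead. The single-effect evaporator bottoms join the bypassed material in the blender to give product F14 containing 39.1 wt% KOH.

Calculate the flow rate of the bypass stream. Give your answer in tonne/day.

All 1400×0.314 = 439.6 tonne/day of KOH reaches F14, so F14 = 439.6/0.391 = 1124.3 tonne/day and vapour = 275.7 tonne/day.
The evaporator receives (1−α)·1400 of feed at 0.686 water and removes 0.740 of that water:
0.740×0.686×(1−α)×1400 = 275.7
(1−α) = 275.7/710.7 = 0.3879;  α = 0.6121.
Bypass flow = 0.6121×1400 = 856.89 tonne/day.

856.9 tonne/day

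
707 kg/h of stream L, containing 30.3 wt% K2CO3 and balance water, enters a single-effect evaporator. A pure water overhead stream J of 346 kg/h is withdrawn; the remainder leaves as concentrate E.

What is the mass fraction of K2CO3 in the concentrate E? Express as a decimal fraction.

K2CO3 is not removed: 707×0.303 = 214.22 kg/h of K2CO3 enters E.
Concentrate = 707 − 346 = 361 kg/h.
Mass fraction = 214.22/361 = 0.593.

0.593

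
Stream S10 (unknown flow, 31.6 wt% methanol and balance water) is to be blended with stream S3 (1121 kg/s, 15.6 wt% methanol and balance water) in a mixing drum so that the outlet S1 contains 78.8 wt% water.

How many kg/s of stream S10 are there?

603.6 kg/s

Let S10 be the unknown flow. Total out = 1121 + S10.
water balance: 946.12 + 0.684·S10 = 0.788·(1121 + S10)
(0.684 − 0.788)·S10 = 0.788×1121 − 946.12 = -62.776
S10 = -62.776 / -0.104 = 603.62 kg/s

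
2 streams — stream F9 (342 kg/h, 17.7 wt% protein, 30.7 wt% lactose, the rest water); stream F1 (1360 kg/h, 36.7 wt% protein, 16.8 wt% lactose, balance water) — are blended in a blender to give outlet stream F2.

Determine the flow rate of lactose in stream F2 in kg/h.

333.5 kg/h

lactose out = lactose in = 342×0.307 + 1360×0.168 = 333.47 kg/h.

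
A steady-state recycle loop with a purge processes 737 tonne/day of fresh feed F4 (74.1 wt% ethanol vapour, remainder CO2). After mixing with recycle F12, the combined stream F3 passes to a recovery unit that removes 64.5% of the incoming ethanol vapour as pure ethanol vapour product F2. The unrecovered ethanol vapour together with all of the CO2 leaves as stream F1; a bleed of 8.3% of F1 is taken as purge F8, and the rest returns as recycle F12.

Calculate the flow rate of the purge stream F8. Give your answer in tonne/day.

214.7 tonne/day

CO2 enters only via F4 and leaves only via the purge: 737×0.259 = 0.083×(CO2 in F1), and the recovery unit passes all CO2, so CO2 in F3 = CO2 in F1 = 2299.8 tonne/day.
ethanol vapour in F3: m_A = 737×0.741 + (1−0.083)·(1−0.645)·m_A, so m_A = 546.12/0.6745 = 809.7 tonne/day.
F1 = (1−0.645)×809.7 + 2299.8 = 2587.2 tonne/day.
Purge F8 = 0.083×2587.2 = 214.74 tonne/day.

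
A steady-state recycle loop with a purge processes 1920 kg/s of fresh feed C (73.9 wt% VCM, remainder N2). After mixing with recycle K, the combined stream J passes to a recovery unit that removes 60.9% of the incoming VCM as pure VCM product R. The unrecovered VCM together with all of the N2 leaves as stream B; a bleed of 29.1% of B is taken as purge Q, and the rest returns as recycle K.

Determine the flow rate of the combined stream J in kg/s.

3685 kg/s

N2 enters only via C and leaves only via the purge: 1920×0.261 = 0.291×(N2 in B), and the recovery unit passes all N2, so N2 in J = N2 in B = 1722.1 kg/s.
VCM in J: m_A = 1920×0.739 + (1−0.291)·(1−0.609)·m_A, so m_A = 1418.9/0.7228 = 1963.1 kg/s.
J = 1963.1 + 1722.1 = 3685.1 kg/s.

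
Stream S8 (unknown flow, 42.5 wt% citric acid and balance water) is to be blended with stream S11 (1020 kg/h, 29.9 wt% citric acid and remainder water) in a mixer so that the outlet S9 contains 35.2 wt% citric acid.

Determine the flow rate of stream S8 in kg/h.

740.5 kg/h

Let S8 be the unknown flow. Total out = 1020 + S8.
citric acid balance: 304.98 + 0.425·S8 = 0.352·(1020 + S8)
(0.425 − 0.352)·S8 = 0.352×1020 − 304.98 = 54.06
S8 = 54.06 / 0.073 = 740.55 kg/h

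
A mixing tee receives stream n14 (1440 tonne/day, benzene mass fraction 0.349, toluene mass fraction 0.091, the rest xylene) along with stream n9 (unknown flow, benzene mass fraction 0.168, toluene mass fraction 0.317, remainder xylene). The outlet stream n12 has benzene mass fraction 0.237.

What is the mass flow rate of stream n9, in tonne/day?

2337 tonne/day

Let n9 be the unknown flow. Total out = 1440 + n9.
benzene balance: 502.56 + 0.168·n9 = 0.237·(1440 + n9)
(0.168 − 0.237)·n9 = 0.237×1440 − 502.56 = -161.28
n9 = -161.28 / -0.069 = 2337.4 tonne/day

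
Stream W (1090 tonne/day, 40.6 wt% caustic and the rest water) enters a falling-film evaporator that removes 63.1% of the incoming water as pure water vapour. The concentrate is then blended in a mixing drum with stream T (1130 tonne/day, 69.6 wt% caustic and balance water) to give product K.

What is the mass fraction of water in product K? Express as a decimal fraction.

0.3215

Vapour removed = 0.631×0.594×1090 = 408.55 tonne/day; concentrate = 681.45 tonne/day.
water reaching the mixer = 238.91 (from concentrate) + 1130×0.304 = 582.43 tonne/day.
Product flow = 681.45 + 1130 = 1811.5 tonne/day; water fraction = 0.3215.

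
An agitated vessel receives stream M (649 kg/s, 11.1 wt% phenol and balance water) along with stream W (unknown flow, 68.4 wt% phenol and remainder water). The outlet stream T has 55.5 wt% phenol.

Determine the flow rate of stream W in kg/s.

2234 kg/s

Let W be the unknown flow. Total out = 649 + W.
phenol balance: 72.039 + 0.684·W = 0.555·(649 + W)
(0.684 − 0.555)·W = 0.555×649 − 72.039 = 288.16
W = 288.16 / 0.129 = 2233.8 kg/s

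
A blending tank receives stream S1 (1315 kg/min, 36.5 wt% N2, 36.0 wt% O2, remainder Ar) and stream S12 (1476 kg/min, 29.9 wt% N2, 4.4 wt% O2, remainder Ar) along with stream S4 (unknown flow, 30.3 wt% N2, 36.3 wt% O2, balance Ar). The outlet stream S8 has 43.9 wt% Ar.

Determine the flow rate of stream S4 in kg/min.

1011 kg/min

Let S4 be the unknown flow. Total out = 2791 + S4.
Ar balance: 1331.4 + 0.334·S4 = 0.439·(2791 + S4)
(0.334 − 0.439)·S4 = 0.439×2791 − 1331.4 = -106.11
S4 = -106.11 / -0.105 = 1010.6 kg/min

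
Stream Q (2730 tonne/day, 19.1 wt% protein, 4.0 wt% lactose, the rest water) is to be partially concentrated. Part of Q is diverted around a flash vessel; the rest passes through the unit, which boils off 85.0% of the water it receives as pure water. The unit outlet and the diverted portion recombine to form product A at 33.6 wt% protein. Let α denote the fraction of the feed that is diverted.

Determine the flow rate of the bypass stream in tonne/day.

All 2730×0.191 = 521.43 tonne/day of protein reaches A, so A = 521.43/0.336 = 1551.9 tonne/day and vapour = 1178.1 tonne/day.
The evaporator receives (1−α)·2730 of feed at 0.769 water and removes 0.850 of that water:
0.850×0.769×(1−α)×2730 = 1178.1
(1−α) = 1178.1/1784.5 = 0.6602;  α = 0.3398.
Bypass flow = 0.3398×2730 = 927.62 tonne/day.

927.6 tonne/day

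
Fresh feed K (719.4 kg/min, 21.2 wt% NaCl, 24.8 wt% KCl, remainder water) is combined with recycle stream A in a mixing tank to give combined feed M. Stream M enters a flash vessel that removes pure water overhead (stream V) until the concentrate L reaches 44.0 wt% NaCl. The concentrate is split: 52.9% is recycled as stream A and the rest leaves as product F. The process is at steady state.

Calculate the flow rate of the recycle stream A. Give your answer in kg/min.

Overall NaCl balance (none leaves overhead): NaCl in fresh feed = NaCl in product, i.e. 719.4×0.212 = (1−0.529)·L·0.440.
L = 152.51/(0.440×0.471) = 735.92 kg/min.
Recycle A = 0.529×735.92 = 389.3 kg/min.

389.3 kg/min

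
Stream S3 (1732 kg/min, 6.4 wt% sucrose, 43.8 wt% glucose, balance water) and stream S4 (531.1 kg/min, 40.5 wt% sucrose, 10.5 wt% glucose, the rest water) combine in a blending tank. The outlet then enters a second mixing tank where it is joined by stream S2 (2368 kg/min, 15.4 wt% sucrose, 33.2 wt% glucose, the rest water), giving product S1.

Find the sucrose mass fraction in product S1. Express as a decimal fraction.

0.1491

Overall, product flow = 4631.1 kg/min.
sucrose in = 1732×0.064 + 531.1×0.405 + 2368×0.154 = 690.62 kg/min.
sucrose fraction in S1 = 0.1491.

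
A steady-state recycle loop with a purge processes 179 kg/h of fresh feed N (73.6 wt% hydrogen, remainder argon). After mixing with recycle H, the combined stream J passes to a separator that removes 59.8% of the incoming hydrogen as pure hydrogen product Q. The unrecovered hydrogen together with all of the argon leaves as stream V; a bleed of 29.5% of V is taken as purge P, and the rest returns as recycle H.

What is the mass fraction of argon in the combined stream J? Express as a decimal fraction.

argon enters only via N and leaves only via the purge: 179×0.264 = 0.295×(argon in V), and the separator passes all argon, so argon in J = argon in V = 160.19 kg/h.
hydrogen in J: m_A = 179×0.736 + (1−0.295)·(1−0.598)·m_A, so m_A = 131.74/0.7166 = 183.85 kg/h.
J = 183.85 + 160.19 = 344.04 kg/h.
argon fraction in J = 160.19/344.04 = 0.466.

0.466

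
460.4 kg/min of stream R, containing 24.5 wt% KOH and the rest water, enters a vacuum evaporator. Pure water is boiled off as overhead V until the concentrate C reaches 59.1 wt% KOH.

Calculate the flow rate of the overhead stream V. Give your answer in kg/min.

KOH is conserved: 460.4×0.245 = 112.8 kg/min all reports to the concentrate.
Concentrate = 112.8/(target fraction) = 190.86 kg/min.
Overhead = 460.4 − 190.86 = 269.54 kg/min.

269.5 kg/min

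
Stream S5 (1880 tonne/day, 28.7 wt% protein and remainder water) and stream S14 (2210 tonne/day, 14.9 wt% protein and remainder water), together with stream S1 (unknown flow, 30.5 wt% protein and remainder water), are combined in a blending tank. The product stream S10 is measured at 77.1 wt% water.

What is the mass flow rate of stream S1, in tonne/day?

891.6 tonne/day

Let S1 be the unknown flow. Total out = 4090 + S1.
water balance: 3221.1 + 0.695·S1 = 0.771·(4090 + S1)
(0.695 − 0.771)·S1 = 0.771×4090 − 3221.1 = -67.76
S1 = -67.76 / -0.076 = 891.58 tonne/day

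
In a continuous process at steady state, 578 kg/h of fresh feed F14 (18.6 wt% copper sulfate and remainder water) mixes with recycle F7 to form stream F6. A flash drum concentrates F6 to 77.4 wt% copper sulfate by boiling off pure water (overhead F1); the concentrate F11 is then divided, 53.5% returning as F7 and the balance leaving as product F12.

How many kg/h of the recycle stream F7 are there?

Overall copper sulfate balance (none leaves overhead): copper sulfate in fresh feed = copper sulfate in product, i.e. 578×0.186 = (1−0.535)·F11·0.774.
F11 = 107.51/(0.774×0.465) = 298.71 kg/h.
Recycle F7 = 0.535×298.71 = 159.81 kg/h.

159.8 kg/h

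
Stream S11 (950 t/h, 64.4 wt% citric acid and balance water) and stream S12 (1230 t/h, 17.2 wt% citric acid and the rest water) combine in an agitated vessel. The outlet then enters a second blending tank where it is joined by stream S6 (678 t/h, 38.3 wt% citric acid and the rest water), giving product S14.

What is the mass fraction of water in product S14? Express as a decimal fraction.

Overall, product flow = 2858 t/h.
water in = 950×0.356 + 1230×0.828 + 678×0.617 = 1775 t/h.
water fraction in S14 = 0.6211.

0.6211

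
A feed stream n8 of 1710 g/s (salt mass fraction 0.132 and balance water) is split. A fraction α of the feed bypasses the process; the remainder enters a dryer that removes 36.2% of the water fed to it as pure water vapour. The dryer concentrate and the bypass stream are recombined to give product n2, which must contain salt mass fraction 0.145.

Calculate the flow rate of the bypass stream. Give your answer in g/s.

1222 g/s

All 1710×0.132 = 225.72 g/s of salt reaches n2, so n2 = 225.72/0.145 = 1556.7 g/s and vapour = 153.31 g/s.
The evaporator receives (1−α)·1710 of feed at 0.868 water and removes 0.362 of that water:
0.362×0.868×(1−α)×1710 = 153.31
(1−α) = 153.31/537.31 = 0.2853;  α = 0.7147.
Bypass flow = 0.7147×1710 = 1222.1 g/s.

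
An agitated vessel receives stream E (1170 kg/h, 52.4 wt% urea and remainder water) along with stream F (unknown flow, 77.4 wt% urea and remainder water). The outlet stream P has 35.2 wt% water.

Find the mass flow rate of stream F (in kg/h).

1151 kg/h

Let F be the unknown flow. Total out = 1170 + F.
water balance: 556.92 + 0.226·F = 0.352·(1170 + F)
(0.226 − 0.352)·F = 0.352×1170 − 556.92 = -145.08
F = -145.08 / -0.126 = 1151.4 kg/h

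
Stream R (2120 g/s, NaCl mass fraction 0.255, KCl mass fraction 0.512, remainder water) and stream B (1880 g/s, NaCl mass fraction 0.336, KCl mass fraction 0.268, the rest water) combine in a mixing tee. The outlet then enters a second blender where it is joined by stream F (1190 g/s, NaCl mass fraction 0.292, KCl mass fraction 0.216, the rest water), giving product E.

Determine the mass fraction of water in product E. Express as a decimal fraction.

0.351

Overall, product flow = 5190 g/s.
water in = 2120×0.233 + 1880×0.396 + 1190×0.492 = 1823.9 g/s.
water fraction in E = 0.351.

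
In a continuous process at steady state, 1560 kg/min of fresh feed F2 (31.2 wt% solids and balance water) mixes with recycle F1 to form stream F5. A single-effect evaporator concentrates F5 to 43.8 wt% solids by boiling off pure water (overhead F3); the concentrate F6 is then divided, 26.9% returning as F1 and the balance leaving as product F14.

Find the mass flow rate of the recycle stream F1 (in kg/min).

408.9 kg/min

Overall solids balance (none leaves overhead): solids in fresh feed = solids in product, i.e. 1560×0.312 = (1−0.269)·F6·0.438.
F6 = 486.72/(0.438×0.731) = 1520.2 kg/min.
Recycle F1 = 0.269×1520.2 = 408.92 kg/min.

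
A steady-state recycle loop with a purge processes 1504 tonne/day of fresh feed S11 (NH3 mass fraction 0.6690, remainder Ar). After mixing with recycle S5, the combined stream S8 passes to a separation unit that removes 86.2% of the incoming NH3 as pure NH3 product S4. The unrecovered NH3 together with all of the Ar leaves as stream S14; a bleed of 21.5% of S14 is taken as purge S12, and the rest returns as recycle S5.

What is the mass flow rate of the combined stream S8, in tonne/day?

3444 tonne/day

Ar enters only via S11 and leaves only via the purge: 1504×0.331 = 0.215×(Ar in S14), and the separation unit passes all Ar, so Ar in S8 = Ar in S14 = 2315.5 tonne/day.
NH3 in S8: m_A = 1504×0.669 + (1−0.215)·(1−0.862)·m_A, so m_A = 1006.2/0.8917 = 1128.4 tonne/day.
S8 = 1128.4 + 2315.5 = 3443.9 tonne/day.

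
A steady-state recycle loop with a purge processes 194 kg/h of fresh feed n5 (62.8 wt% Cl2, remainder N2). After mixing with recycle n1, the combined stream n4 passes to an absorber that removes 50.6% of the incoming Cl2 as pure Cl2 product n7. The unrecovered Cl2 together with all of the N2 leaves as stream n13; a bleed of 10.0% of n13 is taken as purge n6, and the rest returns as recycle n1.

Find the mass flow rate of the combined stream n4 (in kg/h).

941 kg/h

N2 enters only via n5 and leaves only via the purge: 194×0.372 = 0.100×(N2 in n13), and the absorber passes all N2, so N2 in n4 = N2 in n13 = 721.68 kg/h.
Cl2 in n4: m_A = 194×0.628 + (1−0.100)·(1−0.506)·m_A, so m_A = 121.83/0.5554 = 219.36 kg/h.
n4 = 219.36 + 721.68 = 941.04 kg/h.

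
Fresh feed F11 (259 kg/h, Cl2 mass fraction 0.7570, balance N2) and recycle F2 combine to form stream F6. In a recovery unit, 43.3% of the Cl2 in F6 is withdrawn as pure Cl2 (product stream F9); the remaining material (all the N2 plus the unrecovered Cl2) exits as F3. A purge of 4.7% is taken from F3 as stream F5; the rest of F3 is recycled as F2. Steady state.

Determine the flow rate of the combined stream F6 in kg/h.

1766 kg/h

N2 enters only via F11 and leaves only via the purge: 259×0.243 = 0.047×(N2 in F3), and the recovery unit passes all N2, so N2 in F6 = N2 in F3 = 1339.1 kg/h.
Cl2 in F6: m_A = 259×0.757 + (1−0.047)·(1−0.433)·m_A, so m_A = 196.06/0.4596 = 426.55 kg/h.
F6 = 426.55 + 1339.1 = 1765.6 kg/h.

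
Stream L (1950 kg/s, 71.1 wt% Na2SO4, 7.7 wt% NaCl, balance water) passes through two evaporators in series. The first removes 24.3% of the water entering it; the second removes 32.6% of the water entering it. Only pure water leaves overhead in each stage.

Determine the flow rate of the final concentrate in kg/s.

1748 kg/s

water in feed = 1950×0.212 = 413.4 kg/s.
After stage 1: water left = (1−0.243)×413.4 = 312.94; stream total = 1849.5 kg/s.
After stage 2: water left = (1−0.326)×312.94 = 210.92; final concentrate = 1747.5 kg/s.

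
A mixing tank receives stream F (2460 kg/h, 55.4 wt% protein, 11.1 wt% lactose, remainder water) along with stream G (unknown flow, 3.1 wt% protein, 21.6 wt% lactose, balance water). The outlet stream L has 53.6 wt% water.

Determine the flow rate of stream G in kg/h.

2279 kg/h

Let G be the unknown flow. Total out = 2460 + G.
water balance: 824.1 + 0.753·G = 0.536·(2460 + G)
(0.753 − 0.536)·G = 0.536×2460 − 824.1 = 494.46
G = 494.46 / 0.217 = 2278.6 kg/h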